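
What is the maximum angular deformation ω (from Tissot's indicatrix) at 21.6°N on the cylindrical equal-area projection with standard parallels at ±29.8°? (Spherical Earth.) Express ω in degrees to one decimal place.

Cylindrical equal-area (φ₀ = 29.8°): h = cos φ / cos 29.8° along meridians, k = cos 29.8° / cos φ along parallels; h·k = 1.
At 21.6°: h = 1.071, k = 0.9333; principal scales a = 1.071, b = 0.9333.
sin(ω/2) = (a − b)/(a + b) = 0.1382/2.005 = 0.06891, so ω = 2 arcsin(0.06891) ≈ 7.9°.

7.9°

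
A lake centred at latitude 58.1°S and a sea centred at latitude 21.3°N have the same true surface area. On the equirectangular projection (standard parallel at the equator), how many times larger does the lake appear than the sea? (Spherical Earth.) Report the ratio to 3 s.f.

For the equirectangular projection with φ₀ = 0 (plate carrée), h = 1 along meridians and k = sec φ along parallels.
Areal scale at 58.1°: h·k = 1.000 × 1.892 = 1.892.
Areal scale at 21.3°: h·k = 1.000 × 1.073 = 1.073.
Ratio = 1.892/1.073 ≈ 1.76.

1.76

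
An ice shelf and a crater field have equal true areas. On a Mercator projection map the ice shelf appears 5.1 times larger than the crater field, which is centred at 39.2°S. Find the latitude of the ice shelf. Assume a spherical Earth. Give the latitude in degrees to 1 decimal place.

Mercator areal scale is sec²φ, so apparent-area ratio = sec²φ₁ / sec²φ₂ = cos²φ₂ / cos²φ₁.
cos²φ₂ / cos²φ₁ = 5.1  ⇒  cos φ₁ = cos 39.2° / √5.1 = 0.7749/2.258 = 0.3432.
φ₁ = arccos(0.3432) ≈ 69.9°.

69.9°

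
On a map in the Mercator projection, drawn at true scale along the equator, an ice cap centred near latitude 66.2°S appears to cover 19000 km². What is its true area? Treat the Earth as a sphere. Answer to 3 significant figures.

For Mercator, h = k = sec φ (a conformal cylindrical projection has a single point scale, 1/cos φ).
Areal scale = k² = sec²φ = 1/cos²(66.2°) = 1/0.4035² = 6.141.
True area = apparent / (areal scale) = 19000 / 6.141 ≈ 3090 km².

3090 km²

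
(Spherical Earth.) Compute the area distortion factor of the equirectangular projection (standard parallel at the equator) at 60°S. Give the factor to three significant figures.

2.00

For the equirectangular projection with φ₀ = 0 (plate carrée), h = 1 along meridians and k = sec φ along parallels.
Areal scale = h·k = 1 × sec φ; at 60°, h = 1.000, k = 2.000, so h·k = 2.000.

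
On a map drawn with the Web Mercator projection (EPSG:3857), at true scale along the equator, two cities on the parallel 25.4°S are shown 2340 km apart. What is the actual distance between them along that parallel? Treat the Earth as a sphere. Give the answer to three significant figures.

2110 km

For Mercator, h = k = sec φ (a conformal cylindrical projection has a single point scale, 1/cos φ).
Along the parallel at 25.4°, map distances are exaggerated by k = sec 25.4° = 1.107.
True distance = 2340 / 1.107 = 2340 × cos 25.4° ≈ 2110 km.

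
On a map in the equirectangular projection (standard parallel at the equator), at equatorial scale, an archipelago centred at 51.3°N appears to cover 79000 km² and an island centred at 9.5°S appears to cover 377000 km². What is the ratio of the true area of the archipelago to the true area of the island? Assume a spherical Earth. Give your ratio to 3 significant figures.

Plate carrée has h = 1 and k = sec φ, giving areal scale sec φ; true area = (apparent area) · cos φ.
True area of archipelago: 79000 × cos(51.3°) = 79000 × 0.6252 = 49390 km².
True area of island: 377000 × cos(9.5°) = 377000 × 0.9863 = 371800 km².
Ratio = 49390 / 371800 ≈ 0.133.

0.133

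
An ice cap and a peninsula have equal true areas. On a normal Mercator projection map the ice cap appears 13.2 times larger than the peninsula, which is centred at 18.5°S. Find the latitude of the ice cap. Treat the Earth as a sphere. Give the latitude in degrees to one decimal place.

Mercator areal scale is sec²φ, so apparent-area ratio = sec²φ₁ / sec²φ₂ = cos²φ₂ / cos²φ₁.
cos²φ₂ / cos²φ₁ = 13.2  ⇒  cos φ₁ = cos 18.5° / √13.2 = 0.9483/3.633 = 0.2610.
φ₁ = arccos(0.2610) ≈ 74.9°.

74.9°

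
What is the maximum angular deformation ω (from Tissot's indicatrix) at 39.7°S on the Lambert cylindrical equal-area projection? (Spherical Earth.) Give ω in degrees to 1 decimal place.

29.7°

The Lambert cylindrical equal-area projection is the cylindrical equal-area projection with its standard parallel at the equator (φ₀ = 0). Cylindrical equal-area (φ₀ = 0°): h = cos φ / cos 0° along meridians, k = cos 0° / cos φ along parallels; h·k = 1.
At 39.7°: h = 0.7694, k = 1.300; principal scales a = 1.300, b = 0.7694.
sin(ω/2) = (a − b)/(a + b) = 0.5303/2.069 = 0.2563, so ω = 2 arcsin(0.2563) ≈ 29.7°.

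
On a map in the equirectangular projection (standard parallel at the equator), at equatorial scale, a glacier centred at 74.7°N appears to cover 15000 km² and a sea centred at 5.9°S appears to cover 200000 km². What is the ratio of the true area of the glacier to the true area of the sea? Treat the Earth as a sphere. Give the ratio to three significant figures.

0.0199

On the plate carrée, areal scale = h·k = 1 × sec φ, so true area = apparent × cos φ.
True area of glacier: 15000 × cos(74.7°) = 15000 × 0.2639 = 3958 km².
True area of sea: 200000 × cos(5.9°) = 200000 × 0.9947 = 198900 km².
Ratio = 3958 / 198900 ≈ 0.0199.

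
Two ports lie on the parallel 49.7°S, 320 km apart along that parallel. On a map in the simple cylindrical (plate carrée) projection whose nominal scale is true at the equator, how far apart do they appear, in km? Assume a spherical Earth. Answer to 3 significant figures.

495 km

For the equirectangular projection with φ₀ = 0 (plate carrée), h = 1 along meridians and k = sec φ along parallels.
Along the parallel, k = sec 49.7° = 1/0.6468 = 1.546.
Map distance = 320 × 1.546 ≈ 495 km.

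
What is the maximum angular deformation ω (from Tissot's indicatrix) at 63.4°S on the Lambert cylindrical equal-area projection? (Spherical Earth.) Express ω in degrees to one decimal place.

The Lambert cylindrical equal-area projection is the cylindrical equal-area projection with its standard parallel at the equator (φ₀ = 0). Cylindrical equal-area (φ₀ = 0°): h = cos φ / cos 0° along meridians, k = cos 0° / cos φ along parallels; h·k = 1.
At 63.4°: h = 0.4478, k = 2.233; principal scales a = 2.233, b = 0.4478.
sin(ω/2) = (a − b)/(a + b) = 1.786/2.681 = 0.6660, so ω = 2 arcsin(0.6660) ≈ 83.5°.

83.5°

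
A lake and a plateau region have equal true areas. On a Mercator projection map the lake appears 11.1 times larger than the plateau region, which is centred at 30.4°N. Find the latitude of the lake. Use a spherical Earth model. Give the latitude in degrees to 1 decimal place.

On Mercator, (apparent₁)/(apparent₂) = sec²φ₁ / sec²φ₂ when true areas are equal.
cos²φ₂ / cos²φ₁ = 11.1  ⇒  cos φ₁ = cos 30.4° / √11.1 = 0.8625/3.332 = 0.2589.
φ₁ = arccos(0.2589) ≈ 75.0°.

75.0°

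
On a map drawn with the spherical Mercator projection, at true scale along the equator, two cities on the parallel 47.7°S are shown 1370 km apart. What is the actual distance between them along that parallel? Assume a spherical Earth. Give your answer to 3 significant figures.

922 km

Mercator is conformal, so the point scale is isotropic: h = k = sec φ = 1/cos φ.
Along the parallel at 47.7°, map distances are exaggerated by k = sec 47.7° = 1.486.
True distance = 1370 / 1.486 = 1370 × cos 47.7° ≈ 922 km.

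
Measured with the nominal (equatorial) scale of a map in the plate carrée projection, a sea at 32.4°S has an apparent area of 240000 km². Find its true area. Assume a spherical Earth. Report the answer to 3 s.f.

For the equirectangular projection with φ₀ = 0 (plate carrée), h = 1 along meridians and k = sec φ along parallels.
Areal scale = h·k = 1 × sec φ; at 32.4°, h = 1.000, k = 1.184, so h·k = 1.184.
True area = apparent / (areal scale) = 240000 / 1.184 ≈ 203000 km².

203000 km²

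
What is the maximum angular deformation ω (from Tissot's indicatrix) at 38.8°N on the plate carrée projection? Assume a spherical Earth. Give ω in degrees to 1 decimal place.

For the equirectangular projection with φ₀ = 0 (plate carrée), h = 1 along meridians and k = sec φ along parallels.
At 38.8°: h = 1.000, k = 1.283; principal scales a = 1.283, b = 1.000.
sin(ω/2) = (a − b)/(a + b) = 0.2831/2.283 = 0.1240, so ω = 2 arcsin(0.1240) ≈ 14.2°.

14.2°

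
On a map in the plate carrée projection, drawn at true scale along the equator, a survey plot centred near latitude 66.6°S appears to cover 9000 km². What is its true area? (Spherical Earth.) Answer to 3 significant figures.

For the equirectangular projection with φ₀ = 0 (plate carrée), h = 1 along meridians and k = sec φ along parallels.
Areal scale = h·k = 1 × sec φ; at 66.6°, h = 1.000, k = 2.518, so h·k = 2.518.
True area = apparent / (areal scale) = 9000 / 2.518 ≈ 3570 km².

3570 km²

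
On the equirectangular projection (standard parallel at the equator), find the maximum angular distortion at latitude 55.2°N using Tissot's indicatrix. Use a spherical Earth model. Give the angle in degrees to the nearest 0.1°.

31.7°

Plate carrée maps x = Rλ, y = Rφ. The meridian scale is h = 1 and the parallel scale is k = 1/cos φ = sec φ.
At 55.2°: h = 1.000, k = 1.752; principal scales a = 1.752, b = 1.000.
sin(ω/2) = (a − b)/(a + b) = 0.7522/2.752 = 0.2733, so ω = 2 arcsin(0.2733) ≈ 31.7°.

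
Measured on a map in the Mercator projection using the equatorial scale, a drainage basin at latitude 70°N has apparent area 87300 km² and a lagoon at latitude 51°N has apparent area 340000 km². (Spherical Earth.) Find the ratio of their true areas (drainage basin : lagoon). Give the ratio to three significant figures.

Mercator's areal exaggeration is sec²φ; hence true area = (apparent area) · cos²φ.
True area of drainage basin: 87300 × cos²(70°) = 87300 × 0.1170 = 10210 km².
True area of lagoon: 340000 × cos²(51°) = 340000 × 0.3960 = 134700 km².
Ratio = 10210 / 134700 ≈ 0.0758.

0.0758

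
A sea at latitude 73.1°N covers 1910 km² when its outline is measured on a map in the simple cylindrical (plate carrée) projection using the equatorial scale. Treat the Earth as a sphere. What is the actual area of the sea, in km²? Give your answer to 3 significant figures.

For the equirectangular projection with φ₀ = 0 (plate carrée), h = 1 along meridians and k = sec φ along parallels.
Areal scale = h·k = 1 × sec φ; at 73.1°, h = 1.000, k = 3.440, so h·k = 3.440.
True area = apparent / (areal scale) = 1910 / 3.440 ≈ 555 km².

555 km²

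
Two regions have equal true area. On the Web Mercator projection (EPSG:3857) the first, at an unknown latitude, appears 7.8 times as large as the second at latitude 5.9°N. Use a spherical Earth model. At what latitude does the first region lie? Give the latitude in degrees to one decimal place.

On Mercator, (apparent₁)/(apparent₂) = sec²φ₁ / sec²φ₂ when true areas are equal.
cos²φ₂ / cos²φ₁ = 7.8  ⇒  cos φ₁ = cos 5.9° / √7.8 = 0.9947/2.793 = 0.3562.
φ₁ = arccos(0.3562) ≈ 69.1°.

69.1°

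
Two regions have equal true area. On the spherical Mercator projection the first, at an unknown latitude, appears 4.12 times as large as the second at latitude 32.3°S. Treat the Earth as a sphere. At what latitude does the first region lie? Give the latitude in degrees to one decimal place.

On Mercator, (apparent₁)/(apparent₂) = sec²φ₁ / sec²φ₂ when true areas are equal.
cos²φ₂ / cos²φ₁ = 4.12  ⇒  cos φ₁ = cos 32.3° / √4.12 = 0.8453/2.030 = 0.4164.
φ₁ = arccos(0.4164) ≈ 65.4°.

65.4°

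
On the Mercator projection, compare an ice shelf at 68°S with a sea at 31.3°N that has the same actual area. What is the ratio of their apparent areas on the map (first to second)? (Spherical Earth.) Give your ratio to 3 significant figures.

Mercator is conformal with k = sec φ, so areal scale = k² = sec²φ.
At 68°: sec²(68°) = 1/0.3746² = 7.126.
At 31.3°: sec²(31.3°) = 1/0.8545² = 1.370.
Ratio = 7.126/1.370 = cos²(31.3°)/cos²(68°) ≈ 5.20.

5.20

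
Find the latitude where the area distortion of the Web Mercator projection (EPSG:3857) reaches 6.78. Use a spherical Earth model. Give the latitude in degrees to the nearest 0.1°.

67.4°

Mercator areal scale is sec²φ.
sec²φ = 6.78  ⇒  cos²φ = 0.1475  ⇒  cos φ = 0.3840.
φ = arccos(0.3840) ≈ 67.4°.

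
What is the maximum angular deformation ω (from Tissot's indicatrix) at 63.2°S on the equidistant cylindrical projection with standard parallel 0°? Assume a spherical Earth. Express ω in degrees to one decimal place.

44.5°

In the plate carrée (x = Rλ, y = Rφ), meridians are true-scale (h = 1) and parallels are stretched by k = sec φ.
At 63.2°: h = 1.000, k = 2.218; principal scales a = 2.218, b = 1.000.
sin(ω/2) = (a − b)/(a + b) = 1.218/3.218 = 0.3785, so ω = 2 arcsin(0.3785) ≈ 44.5°.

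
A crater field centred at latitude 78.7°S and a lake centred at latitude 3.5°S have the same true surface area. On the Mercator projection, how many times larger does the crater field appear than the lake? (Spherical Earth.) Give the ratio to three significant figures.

Mercator areal scale is sec²φ.
At 78.7°: sec²(78.7°) = 1/0.1959² = 26.05.
At 3.5°: sec²(3.5°) = 1/0.9981² = 1.004.
Ratio = 26.05/1.004 = cos²(3.5°)/cos²(78.7°) ≈ 25.9.

25.9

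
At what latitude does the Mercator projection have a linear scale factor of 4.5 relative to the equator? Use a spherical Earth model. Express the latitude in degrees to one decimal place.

Mercator scale is k = sec φ = 1/cos φ.
1/cos φ = 4.5  ⇒  cos φ = 0.2222  ⇒  φ = arccos(0.2222) ≈ 77.2°.

77.2°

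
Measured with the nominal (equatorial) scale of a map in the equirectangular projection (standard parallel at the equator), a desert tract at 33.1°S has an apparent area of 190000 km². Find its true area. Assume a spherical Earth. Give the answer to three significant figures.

159000 km²

For the equirectangular projection with φ₀ = 0 (plate carrée), h = 1 along meridians and k = sec φ along parallels.
Areal scale = h·k = 1 × sec φ; at 33.1°, h = 1.000, k = 1.194, so h·k = 1.194.
True area = apparent / (areal scale) = 190000 / 1.194 ≈ 159000 km².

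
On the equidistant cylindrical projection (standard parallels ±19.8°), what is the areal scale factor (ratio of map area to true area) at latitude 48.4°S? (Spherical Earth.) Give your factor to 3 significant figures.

The equidistant cylindrical projection with φ₀ = 19.8° has h = 1 (meridians true) and k = cos φ₀ / cos φ along parallels.
Areal scale = h·k = 1 × cos φ₀ / cos φ; at 48.4°, h = 1.000, k = 1.417, so h·k = 1.417.

1.42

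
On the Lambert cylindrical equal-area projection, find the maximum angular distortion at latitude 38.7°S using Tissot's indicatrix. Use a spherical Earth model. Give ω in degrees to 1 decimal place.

The Lambert cylindrical equal-area projection is the cylindrical equal-area projection with its standard parallel at the equator (φ₀ = 0). For cylindrical equal-area with standard parallel φ₀, h = cos φ / cos φ₀ and k = cos φ₀ / cos φ, so h·k = 1.
At 38.7°: h = 0.7804, k = 1.281; principal scales a = 1.281, b = 0.7804.
sin(ω/2) = (a − b)/(a + b) = 0.5009/2.062 = 0.2430, so ω = 2 arcsin(0.2430) ≈ 28.1°.

28.1°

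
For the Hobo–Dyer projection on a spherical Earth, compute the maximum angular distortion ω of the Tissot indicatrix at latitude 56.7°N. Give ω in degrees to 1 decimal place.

The Hobo–Dyer projection is cylindrical equal-area with φ₀ = 37.5°. Cylindrical equal-area (φ₀ = 37.5°): h = cos φ / cos 37.5° along meridians, k = cos 37.5° / cos φ along parallels; h·k = 1.
At 56.7°: h = 0.6920, k = 1.445; principal scales a = 1.445, b = 0.6920.
sin(ω/2) = (a − b)/(a + b) = 0.7530/2.137 = 0.3524, so ω = 2 arcsin(0.3524) ≈ 41.3°.

41.3°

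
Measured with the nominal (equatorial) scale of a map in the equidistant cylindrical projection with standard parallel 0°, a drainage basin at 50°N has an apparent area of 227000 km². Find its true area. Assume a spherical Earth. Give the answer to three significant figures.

146000 km²

For the equirectangular projection with φ₀ = 0 (plate carrée), h = 1 along meridians and k = sec φ along parallels.
Areal scale = h·k = 1 × sec φ; at 50°, h = 1.000, k = 1.556, so h·k = 1.556.
True area = apparent / (areal scale) = 227000 / 1.556 ≈ 146000 km².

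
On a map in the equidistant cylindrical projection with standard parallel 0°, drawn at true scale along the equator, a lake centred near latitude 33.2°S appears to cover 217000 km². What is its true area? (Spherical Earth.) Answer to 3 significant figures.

Plate carrée maps x = Rλ, y = Rφ. The meridian scale is h = 1 and the parallel scale is k = 1/cos φ = sec φ.
Areal scale = h·k = 1 × sec φ; at 33.2°, h = 1.000, k = 1.195, so h·k = 1.195.
True area = apparent / (areal scale) = 217000 / 1.195 ≈ 182000 km².

182000 km²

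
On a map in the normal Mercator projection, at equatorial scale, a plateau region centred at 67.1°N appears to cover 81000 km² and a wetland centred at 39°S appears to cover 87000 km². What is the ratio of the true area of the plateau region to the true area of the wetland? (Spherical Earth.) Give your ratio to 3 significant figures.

Since Mercator area scale is 1/cos²φ, the true area equals the apparent area multiplied by cos²φ.
True area of plateau region: 81000 × cos²(67.1°) = 81000 × 0.1514 = 12260 km².
True area of wetland: 87000 × cos²(39°) = 87000 × 0.6040 = 52540 km².
Ratio = 12260 / 52540 ≈ 0.233.

0.233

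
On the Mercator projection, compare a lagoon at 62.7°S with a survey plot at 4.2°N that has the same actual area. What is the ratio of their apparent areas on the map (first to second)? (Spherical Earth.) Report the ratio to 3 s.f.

On Mercator, area is exaggerated by sec²φ = 1/cos²φ.
At 62.7°: sec²(62.7°) = 1/0.4586² = 4.754.
At 4.2°: sec²(4.2°) = 1/0.9973² = 1.005.
Ratio = 4.754/1.005 = cos²(4.2°)/cos²(62.7°) ≈ 4.73.

4.73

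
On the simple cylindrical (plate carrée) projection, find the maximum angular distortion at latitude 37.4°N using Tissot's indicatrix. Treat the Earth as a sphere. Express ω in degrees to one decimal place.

Plate carrée maps x = Rλ, y = Rφ. The meridian scale is h = 1 and the parallel scale is k = 1/cos φ = sec φ.
At 37.4°: h = 1.000, k = 1.259; principal scales a = 1.259, b = 1.000.
sin(ω/2) = (a − b)/(a + b) = 0.2588/2.259 = 0.1146, so ω = 2 arcsin(0.1146) ≈ 13.2°.

13.2°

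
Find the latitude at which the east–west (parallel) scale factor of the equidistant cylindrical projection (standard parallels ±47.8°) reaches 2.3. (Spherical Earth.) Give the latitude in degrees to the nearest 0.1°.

73.0°

The equidistant cylindrical projection with φ₀ = 47.8° has h = 1 (meridians true) and k = cos φ₀ / cos φ along parallels.
k = cos φ₀ / cos φ = 2.3  ⇒  cos φ = cos 47.8° / 2.3 = 0.2921.
φ = arccos(0.2921) ≈ 73.0°.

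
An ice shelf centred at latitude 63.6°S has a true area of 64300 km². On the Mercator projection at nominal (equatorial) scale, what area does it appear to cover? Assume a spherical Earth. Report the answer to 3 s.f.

325000 km²

The Mercator projection is conformal; its linear scale factor is the same in every direction and equals sec φ = 1/cos φ.
Areal scale = k² = sec²φ = 1/cos²(63.6°) = 1/0.4446² = 5.058.
Apparent area = 64300 × 5.058 ≈ 325000 km².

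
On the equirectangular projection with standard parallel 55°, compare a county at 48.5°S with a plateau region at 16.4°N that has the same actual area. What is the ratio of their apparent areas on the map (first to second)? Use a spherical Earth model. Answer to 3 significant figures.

In the equirectangular projection with standard parallel φ₀ = 55° (x = Rλ cos φ₀, y = Rφ), meridians are true-scale (h = 1) and the parallel scale is k = cos φ₀ / cos φ.
Areal scale at 48.5°: h·k = 1.000 × 0.8656 = 0.8656.
Areal scale at 16.4°: h·k = 1.000 × 0.5979 = 0.5979.
Ratio = 0.8656/0.5979 ≈ 1.45.

1.45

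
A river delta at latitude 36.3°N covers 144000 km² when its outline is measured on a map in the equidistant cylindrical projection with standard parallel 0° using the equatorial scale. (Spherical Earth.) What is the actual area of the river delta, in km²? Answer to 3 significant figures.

116000 km²

In the plate carrée (x = Rλ, y = Rφ), meridians are true-scale (h = 1) and parallels are stretched by k = sec φ.
Areal scale = h·k = 1 × sec φ; at 36.3°, h = 1.000, k = 1.241, so h·k = 1.241.
True area = apparent / (areal scale) = 144000 / 1.241 ≈ 116000 km².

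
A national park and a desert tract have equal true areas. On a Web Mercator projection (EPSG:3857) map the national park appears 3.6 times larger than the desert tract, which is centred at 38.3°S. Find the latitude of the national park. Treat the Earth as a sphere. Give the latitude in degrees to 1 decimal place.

Mercator areal scale is sec²φ, so apparent-area ratio = sec²φ₁ / sec²φ₂ = cos²φ₂ / cos²φ₁.
cos²φ₂ / cos²φ₁ = 3.6  ⇒  cos φ₁ = cos 38.3° / √3.6 = 0.7848/1.897 = 0.4136.
φ₁ = arccos(0.4136) ≈ 65.6°.

65.6°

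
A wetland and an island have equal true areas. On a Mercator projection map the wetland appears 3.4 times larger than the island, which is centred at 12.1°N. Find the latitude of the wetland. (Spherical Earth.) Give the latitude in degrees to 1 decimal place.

58.0°

For equal true areas on Mercator, apparent areas scale as sec²φ, so the ratio is cos²φ₂ / cos²φ₁.
cos²φ₂ / cos²φ₁ = 3.4  ⇒  cos φ₁ = cos 12.1° / √3.4 = 0.9778/1.844 = 0.5303.
φ₁ = arccos(0.5303) ≈ 58.0°.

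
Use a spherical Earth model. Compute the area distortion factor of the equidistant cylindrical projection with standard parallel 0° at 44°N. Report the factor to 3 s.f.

For the equirectangular projection with φ₀ = 0 (plate carrée), h = 1 along meridians and k = sec φ along parallels.
Areal scale = h·k = 1 × sec φ; at 44°, h = 1.000, k = 1.390, so h·k = 1.390.

1.39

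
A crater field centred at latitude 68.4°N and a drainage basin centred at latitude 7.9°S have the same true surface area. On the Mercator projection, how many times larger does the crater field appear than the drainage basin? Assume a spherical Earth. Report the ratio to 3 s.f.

7.24

On Mercator, area is exaggerated by sec²φ = 1/cos²φ.
At 68.4°: sec²(68.4°) = 1/0.3681² = 7.379.
At 7.9°: sec²(7.9°) = 1/0.9905² = 1.019.
Ratio = 7.379/1.019 = cos²(7.9°)/cos²(68.4°) ≈ 7.24.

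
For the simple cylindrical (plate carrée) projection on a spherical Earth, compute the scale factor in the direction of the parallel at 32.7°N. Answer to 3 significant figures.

For the equirectangular projection with φ₀ = 0 (plate carrée), h = 1 along meridians and k = sec φ along parallels.
k = 1/cos 32.7° = 1/0.8415 = 1.188.

1.19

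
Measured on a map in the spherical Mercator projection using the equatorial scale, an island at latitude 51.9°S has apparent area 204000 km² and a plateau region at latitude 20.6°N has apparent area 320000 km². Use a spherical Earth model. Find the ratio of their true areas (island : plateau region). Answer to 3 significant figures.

Mercator's areal exaggeration is sec²φ; hence true area = (apparent area) · cos²φ.
True area of island: 204000 × cos²(51.9°) = 204000 × 0.3807 = 77670 km².
True area of plateau region: 320000 × cos²(20.6°) = 320000 × 0.8762 = 280400 km².
Ratio = 77670 / 280400 ≈ 0.277.

0.277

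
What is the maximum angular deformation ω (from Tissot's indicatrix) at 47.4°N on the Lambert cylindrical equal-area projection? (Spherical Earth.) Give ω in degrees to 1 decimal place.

43.6°

The Lambert cylindrical equal-area projection is the cylindrical equal-area projection with its standard parallel at the equator (φ₀ = 0). For cylindrical equal-area with standard parallel φ₀, h = cos φ / cos φ₀ and k = cos φ₀ / cos φ, so h·k = 1.
At 47.4°: h = 0.6769, k = 1.477; principal scales a = 1.477, b = 0.6769.
sin(ω/2) = (a − b)/(a + b) = 0.8005/2.154 = 0.3716, so ω = 2 arcsin(0.3716) ≈ 43.6°.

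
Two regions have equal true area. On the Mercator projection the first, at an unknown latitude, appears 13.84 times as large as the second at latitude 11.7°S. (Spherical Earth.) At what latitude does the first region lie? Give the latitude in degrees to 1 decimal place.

Mercator areal scale is sec²φ, so apparent-area ratio = sec²φ₁ / sec²φ₂ = cos²φ₂ / cos²φ₁.
cos²φ₂ / cos²φ₁ = 13.84  ⇒  cos φ₁ = cos 11.7° / √13.84 = 0.9792/3.720 = 0.2632.
φ₁ = arccos(0.2632) ≈ 74.7°.

74.7°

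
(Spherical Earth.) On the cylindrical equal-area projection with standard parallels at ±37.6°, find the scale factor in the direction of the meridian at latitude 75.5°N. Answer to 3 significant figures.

0.316

A cylindrical equal-area projection with standard parallel φ₀ has meridian scale h = cos φ / cos φ₀ and parallel scale k = cos φ₀ / cos φ (so areas are preserved, h·k = 1).
h = cos 75.5° / cos 37.6° = 0.2504/0.7923 = 0.3160.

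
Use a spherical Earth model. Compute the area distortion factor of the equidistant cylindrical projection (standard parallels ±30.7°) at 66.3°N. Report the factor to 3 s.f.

The equidistant cylindrical projection with φ₀ = 30.7° has h = 1 (meridians true) and k = cos φ₀ / cos φ along parallels.
Areal scale = h·k = 1 × cos φ₀ / cos φ; at 66.3°, h = 1.000, k = 2.139, so h·k = 2.139.

2.14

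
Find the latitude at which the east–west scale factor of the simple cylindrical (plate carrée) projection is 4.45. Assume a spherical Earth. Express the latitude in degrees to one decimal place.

Plate carrée: h = 1, k = sec φ along parallels.
sec φ = 4.45  ⇒  cos φ = 0.2247  ⇒  φ ≈ 77.0°.

77.0°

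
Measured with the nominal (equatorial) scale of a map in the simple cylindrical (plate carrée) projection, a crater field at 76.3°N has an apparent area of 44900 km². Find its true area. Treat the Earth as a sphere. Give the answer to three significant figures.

Plate carrée maps x = Rλ, y = Rφ. The meridian scale is h = 1 and the parallel scale is k = 1/cos φ = sec φ.
Areal scale = h·k = 1 × sec φ; at 76.3°, h = 1.000, k = 4.222, so h·k = 4.222.
True area = apparent / (areal scale) = 44900 / 4.222 ≈ 10600 km².

10600 km²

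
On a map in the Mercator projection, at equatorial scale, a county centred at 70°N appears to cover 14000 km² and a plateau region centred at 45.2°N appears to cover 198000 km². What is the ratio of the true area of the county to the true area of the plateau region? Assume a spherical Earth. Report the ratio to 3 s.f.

On Mercator the areal scale is sec²φ, so true area = apparent × cos²φ.
True area of county: 14000 × cos²(70°) = 14000 × 0.1170 = 1638 km².
True area of plateau region: 198000 × cos²(45.2°) = 198000 × 0.4965 = 98310 km².
Ratio = 1638 / 98310 ≈ 0.0167.

0.0167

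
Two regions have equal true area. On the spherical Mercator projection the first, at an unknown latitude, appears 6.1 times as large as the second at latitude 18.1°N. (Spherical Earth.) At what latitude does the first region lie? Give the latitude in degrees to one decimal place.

67.4°

Mercator areal scale is sec²φ, so apparent-area ratio = sec²φ₁ / sec²φ₂ = cos²φ₂ / cos²φ₁.
cos²φ₂ / cos²φ₁ = 6.1  ⇒  cos φ₁ = cos 18.1° / √6.1 = 0.9505/2.470 = 0.3849.
φ₁ = arccos(0.3849) ≈ 67.4°.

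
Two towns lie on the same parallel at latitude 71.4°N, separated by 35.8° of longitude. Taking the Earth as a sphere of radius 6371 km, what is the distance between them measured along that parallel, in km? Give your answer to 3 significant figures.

1270 km

Arc length along a parallel = R cos φ · Δλ (with Δλ in radians).
= 6371 × cos 71.4° × (35.8° × π/180) = 6371 × 0.3190 × 0.6248 ≈ 1270 km.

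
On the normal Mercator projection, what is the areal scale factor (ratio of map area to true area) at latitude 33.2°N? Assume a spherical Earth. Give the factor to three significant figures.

Mercator is conformal, so the point scale is isotropic: h = k = sec φ = 1/cos φ.
Areal scale = k² = sec²φ = 1/cos²(33.2°) = 1/0.8368² = 1.428.

1.43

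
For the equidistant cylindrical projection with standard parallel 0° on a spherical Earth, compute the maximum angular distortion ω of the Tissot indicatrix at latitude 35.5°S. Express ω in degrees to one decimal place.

11.8°

For the equirectangular projection with φ₀ = 0 (plate carrée), h = 1 along meridians and k = sec φ along parallels.
At 35.5°: h = 1.000, k = 1.228; principal scales a = 1.228, b = 1.000.
sin(ω/2) = (a − b)/(a + b) = 0.2283/2.228 = 0.1025, so ω = 2 arcsin(0.1025) ≈ 11.8°.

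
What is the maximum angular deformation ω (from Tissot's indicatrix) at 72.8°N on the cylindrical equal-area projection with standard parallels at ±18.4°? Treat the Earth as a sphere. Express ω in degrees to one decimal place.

Cylindrical equal-area (φ₀ = 18.4°): h = cos φ / cos 18.4° along meridians, k = cos 18.4° / cos φ along parallels; h·k = 1.
At 72.8°: h = 0.3116, k = 3.209; principal scales a = 3.209, b = 0.3116.
sin(ω/2) = (a − b)/(a + b) = 2.897/3.520 = 0.8230, so ω = 2 arcsin(0.8230) ≈ 110.8°.

110.8°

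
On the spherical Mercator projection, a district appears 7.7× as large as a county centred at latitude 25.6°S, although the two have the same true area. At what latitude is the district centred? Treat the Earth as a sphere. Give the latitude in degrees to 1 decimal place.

71.0°

On Mercator, (apparent₁)/(apparent₂) = sec²φ₁ / sec²φ₂ when true areas are equal.
cos²φ₂ / cos²φ₁ = 7.7  ⇒  cos φ₁ = cos 25.6° / √7.7 = 0.9018/2.775 = 0.3250.
φ₁ = arccos(0.3250) ≈ 71.0°.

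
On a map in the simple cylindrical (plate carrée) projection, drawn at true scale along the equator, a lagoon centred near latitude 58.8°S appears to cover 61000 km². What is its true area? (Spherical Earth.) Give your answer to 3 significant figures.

31600 km²

Plate carrée maps x = Rλ, y = Rφ. The meridian scale is h = 1 and the parallel scale is k = 1/cos φ = sec φ.
Areal scale = h·k = 1 × sec φ; at 58.8°, h = 1.000, k = 1.930, so h·k = 1.930.
True area = apparent / (areal scale) = 61000 / 1.930 ≈ 31600 km².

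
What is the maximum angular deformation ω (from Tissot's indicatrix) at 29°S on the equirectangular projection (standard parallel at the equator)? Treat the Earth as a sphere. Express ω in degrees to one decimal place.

In the plate carrée (x = Rλ, y = Rφ), meridians are true-scale (h = 1) and parallels are stretched by k = sec φ.
At 29°: h = 1.000, k = 1.143; principal scales a = 1.143, b = 1.000.
sin(ω/2) = (a − b)/(a + b) = 0.1434/2.143 = 0.06688, so ω = 2 arcsin(0.06688) ≈ 7.7°.

7.7°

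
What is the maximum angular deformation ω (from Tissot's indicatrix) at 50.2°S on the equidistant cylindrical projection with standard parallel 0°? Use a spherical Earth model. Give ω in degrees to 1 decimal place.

For the equirectangular projection with φ₀ = 0 (plate carrée), h = 1 along meridians and k = sec φ along parallels.
At 50.2°: h = 1.000, k = 1.562; principal scales a = 1.562, b = 1.000.
sin(ω/2) = (a − b)/(a + b) = 0.5622/2.562 = 0.2194, so ω = 2 arcsin(0.2194) ≈ 25.4°.

25.4°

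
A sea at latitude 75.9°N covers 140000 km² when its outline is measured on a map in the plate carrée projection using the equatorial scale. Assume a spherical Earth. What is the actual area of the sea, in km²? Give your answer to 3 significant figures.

For the equirectangular projection with φ₀ = 0 (plate carrée), h = 1 along meridians and k = sec φ along parallels.
Areal scale = h·k = 1 × sec φ; at 75.9°, h = 1.000, k = 4.105, so h·k = 4.105.
True area = apparent / (areal scale) = 140000 / 4.105 ≈ 34100 km².

34100 km²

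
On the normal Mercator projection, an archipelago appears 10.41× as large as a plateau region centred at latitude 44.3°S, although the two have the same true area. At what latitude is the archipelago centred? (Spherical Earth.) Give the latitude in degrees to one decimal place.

77.2°

On Mercator, (apparent₁)/(apparent₂) = sec²φ₁ / sec²φ₂ when true areas are equal.
cos²φ₂ / cos²φ₁ = 10.41  ⇒  cos φ₁ = cos 44.3° / √10.41 = 0.7157/3.226 = 0.2218.
φ₁ = arccos(0.2218) ≈ 77.2°.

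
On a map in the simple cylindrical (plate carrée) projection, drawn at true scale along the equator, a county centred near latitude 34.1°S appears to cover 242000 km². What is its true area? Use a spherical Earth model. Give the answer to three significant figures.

200000 km²

In the plate carrée (x = Rλ, y = Rφ), meridians are true-scale (h = 1) and parallels are stretched by k = sec φ.
Areal scale = h·k = 1 × sec φ; at 34.1°, h = 1.000, k = 1.208, so h·k = 1.208.
True area = apparent / (areal scale) = 242000 / 1.208 ≈ 200000 km².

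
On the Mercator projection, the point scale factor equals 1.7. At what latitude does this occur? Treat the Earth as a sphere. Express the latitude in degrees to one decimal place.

Mercator scale is k = sec φ = 1/cos φ.
1/cos φ = 1.7  ⇒  cos φ = 0.5882  ⇒  φ = arccos(0.5882) ≈ 54.0°.

54.0°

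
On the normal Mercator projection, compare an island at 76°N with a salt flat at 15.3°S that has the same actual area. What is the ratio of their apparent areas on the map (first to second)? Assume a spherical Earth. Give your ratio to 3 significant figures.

15.9

Mercator areal scale is sec²φ.
At 76°: sec²(76°) = 1/0.2419² = 17.09.
At 15.3°: sec²(15.3°) = 1/0.9646² = 1.075.
Ratio = 17.09/1.075 = cos²(15.3°)/cos²(76°) ≈ 15.9.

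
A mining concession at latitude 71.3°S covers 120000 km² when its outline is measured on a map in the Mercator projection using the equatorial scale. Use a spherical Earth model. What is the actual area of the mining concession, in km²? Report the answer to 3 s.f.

The Mercator projection is conformal; its linear scale factor is the same in every direction and equals sec φ = 1/cos φ.
Areal scale = k² = sec²φ = 1/cos²(71.3°) = 1/0.3206² = 9.728.
True area = apparent / (areal scale) = 120000 / 9.728 ≈ 12300 km².

12300 km²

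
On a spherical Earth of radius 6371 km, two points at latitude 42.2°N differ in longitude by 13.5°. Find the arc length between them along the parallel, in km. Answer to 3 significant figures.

Arc length along a parallel = R cos φ · Δλ (with Δλ in radians).
= 6371 × cos 42.2° × (13.5° × π/180) = 6371 × 0.7408 × 0.2356 ≈ 1110 km.

1110 km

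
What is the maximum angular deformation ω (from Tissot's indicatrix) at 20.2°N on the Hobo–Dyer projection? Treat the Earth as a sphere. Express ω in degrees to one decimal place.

Hobo–Dyer is a cylindrical equal-area projection with standard parallels at ±37.5°. For cylindrical equal-area with standard parallel φ₀, h = cos φ / cos φ₀ and k = cos φ₀ / cos φ, so h·k = 1.
At 20.2°: h = 1.183, k = 0.8453; principal scales a = 1.183, b = 0.8453.
sin(ω/2) = (a − b)/(a + b) = 0.3376/2.028 = 0.1664, so ω = 2 arcsin(0.1664) ≈ 19.2°.

19.2°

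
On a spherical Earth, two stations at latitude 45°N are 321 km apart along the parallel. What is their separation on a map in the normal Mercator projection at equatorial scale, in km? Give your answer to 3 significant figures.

The Mercator projection is conformal; its linear scale factor is the same in every direction and equals sec φ = 1/cos φ.
Along the parallel, k = sec 45° = 1/0.7071 = 1.414.
Map distance = 321 × 1.414 ≈ 454 km.

454 km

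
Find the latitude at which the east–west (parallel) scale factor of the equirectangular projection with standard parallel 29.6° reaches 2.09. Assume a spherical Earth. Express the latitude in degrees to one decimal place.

With standard parallel φ₀ = 29.6°, the equirectangular projection gives x = Rλ cos φ₀, y = Rφ, so h = 1 and k = cos 29.6° / cos φ.
k = cos φ₀ / cos φ = 2.09  ⇒  cos φ = cos 29.6° / 2.09 = 0.4160.
φ = arccos(0.4160) ≈ 65.4°.

65.4°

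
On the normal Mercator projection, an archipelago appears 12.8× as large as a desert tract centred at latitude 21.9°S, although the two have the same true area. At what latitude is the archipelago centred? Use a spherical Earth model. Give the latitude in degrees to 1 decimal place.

For equal true areas on Mercator, apparent areas scale as sec²φ, so the ratio is cos²φ₂ / cos²φ₁.
cos²φ₂ / cos²φ₁ = 12.8  ⇒  cos φ₁ = cos 21.9° / √12.8 = 0.9278/3.578 = 0.2593.
φ₁ = arccos(0.2593) ≈ 75.0°.

75.0°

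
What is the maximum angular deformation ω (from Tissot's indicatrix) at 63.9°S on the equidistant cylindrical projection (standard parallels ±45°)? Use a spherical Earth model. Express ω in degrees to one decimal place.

26.9°

The equidistant cylindrical projection with φ₀ = 45° has h = 1 (meridians true) and k = cos φ₀ / cos φ along parallels.
At 63.9°: h = 1.000, k = 1.607; principal scales a = 1.607, b = 1.000.
sin(ω/2) = (a − b)/(a + b) = 0.6073/2.607 = 0.2329, so ω = 2 arcsin(0.2329) ≈ 26.9°.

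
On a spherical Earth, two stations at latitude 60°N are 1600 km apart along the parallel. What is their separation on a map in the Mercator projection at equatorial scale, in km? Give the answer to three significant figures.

3200 km

Mercator is conformal, so the point scale is isotropic: h = k = sec φ = 1/cos φ.
Along the parallel, k = sec 60° = 1/0.5000 = 2.000.
Map distance = 1600 × 2.000 ≈ 3200 km.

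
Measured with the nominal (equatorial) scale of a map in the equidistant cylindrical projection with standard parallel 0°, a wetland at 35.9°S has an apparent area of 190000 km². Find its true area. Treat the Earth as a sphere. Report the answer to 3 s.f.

For the equirectangular projection with φ₀ = 0 (plate carrée), h = 1 along meridians and k = sec φ along parallels.
Areal scale = h·k = 1 × sec φ; at 35.9°, h = 1.000, k = 1.235, so h·k = 1.235.
True area = apparent / (areal scale) = 190000 / 1.235 ≈ 154000 km².

154000 km²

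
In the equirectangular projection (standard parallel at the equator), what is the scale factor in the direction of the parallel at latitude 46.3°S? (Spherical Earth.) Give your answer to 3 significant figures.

Plate carrée maps x = Rλ, y = Rφ. The meridian scale is h = 1 and the parallel scale is k = 1/cos φ = sec φ.
k = 1/cos 46.3° = 1/0.6909 = 1.447.

1.45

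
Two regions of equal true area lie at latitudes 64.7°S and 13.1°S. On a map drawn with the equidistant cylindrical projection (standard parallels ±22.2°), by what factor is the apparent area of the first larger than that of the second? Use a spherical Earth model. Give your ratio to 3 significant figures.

The equidistant cylindrical projection with φ₀ = 22.2° has h = 1 (meridians true) and k = cos φ₀ / cos φ along parallels.
Areal scale at 64.7°: h·k = 1.000 × 2.166 = 2.166.
Areal scale at 13.1°: h·k = 1.000 × 0.9506 = 0.9506.
Ratio = 2.166/0.9506 ≈ 2.28.

2.28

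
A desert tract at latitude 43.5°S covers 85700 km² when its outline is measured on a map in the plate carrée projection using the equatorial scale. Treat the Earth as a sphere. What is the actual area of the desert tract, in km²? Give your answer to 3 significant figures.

62200 km²

Plate carrée maps x = Rλ, y = Rφ. The meridian scale is h = 1 and the parallel scale is k = 1/cos φ = sec φ.
Areal scale = h·k = 1 × sec φ; at 43.5°, h = 1.000, k = 1.379, so h·k = 1.379.
True area = apparent / (areal scale) = 85700 / 1.379 ≈ 62200 km².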